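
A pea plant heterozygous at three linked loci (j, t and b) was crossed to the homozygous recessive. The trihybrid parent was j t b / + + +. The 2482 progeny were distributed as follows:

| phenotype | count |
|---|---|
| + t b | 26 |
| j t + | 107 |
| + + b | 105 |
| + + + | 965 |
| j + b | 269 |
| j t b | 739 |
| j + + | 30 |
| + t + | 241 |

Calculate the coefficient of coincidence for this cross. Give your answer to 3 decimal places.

The two rarest classes, + t b and j + +, are the double crossovers. Comparing them with the parentals, only the j allele has switched, so j is the middle locus and the order is t – j – b.
t–j: (510 + 56)/2482 = 0.2280; j–b: (212 + 56)/2482 = 0.1080.
Expected DCO frequency = 0.2280 × 0.1080 ≈ 0.02462; observed = 56/2482 ≈ 0.02256.
Coefficient of coincidence = 0.02256/0.02462 ≈ 0.916.

0.916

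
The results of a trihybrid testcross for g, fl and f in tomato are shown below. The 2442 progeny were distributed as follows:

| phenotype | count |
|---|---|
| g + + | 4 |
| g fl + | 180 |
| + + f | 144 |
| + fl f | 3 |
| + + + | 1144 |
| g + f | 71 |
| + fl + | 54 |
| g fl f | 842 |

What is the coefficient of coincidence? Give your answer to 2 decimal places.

0.39

The two most frequent reciprocal classes, g fl f and + + +, are the parental types, so the F1 was g fl f / + + +.
The two rarest classes, + fl f and g + +, are the double crossovers. Comparing them with the parentals, only the g allele has switched, so g is the middle locus and the order is fl – g – f.
fl–g: (125 + 7)/2442 = 0.0541; g–f: (324 + 7)/2442 = 0.1355.
Expected DCO frequency = 0.0541 × 0.1355 ≈ 0.00733; observed = 7/2442 ≈ 0.00287.
Coefficient of coincidence = 0.00287/0.00733 ≈ 0.39.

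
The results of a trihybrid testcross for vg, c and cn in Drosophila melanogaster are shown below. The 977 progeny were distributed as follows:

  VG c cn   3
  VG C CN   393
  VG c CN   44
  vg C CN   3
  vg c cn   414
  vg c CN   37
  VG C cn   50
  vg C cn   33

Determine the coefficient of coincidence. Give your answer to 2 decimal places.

The two most frequent reciprocal classes, vg c cn and VG C CN, are the parental types, so the F1 was vg c cn / VG C CN.
The two rarest classes, VG c cn and vg C CN, are the double crossovers. Comparing them with the parentals, only the vg allele has switched, so vg is the middle locus and the order is cn – vg – c.
cn–vg: (87 + 6)/977 = 0.0952; vg–c: (77 + 6)/977 = 0.0850.
Expected DCO frequency = 0.0952 × 0.0850 ≈ 0.00809; observed = 6/977 ≈ 0.00614.
Coefficient of coincidence = 0.00614/0.00809 ≈ 0.76.

0.76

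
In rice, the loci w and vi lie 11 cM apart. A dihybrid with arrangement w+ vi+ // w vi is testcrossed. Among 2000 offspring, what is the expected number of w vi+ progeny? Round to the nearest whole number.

110

A map distance of 11 cM corresponds to a recombination frequency of 0.110.
The F1 is w+ vi+ / w vi, so w vi+ is a recombinant gamete class with expected frequency r/2 = 0.110/2 = 0.0550.
Expected number = 0.0550 × 2000 = 110.00 ≈ 110.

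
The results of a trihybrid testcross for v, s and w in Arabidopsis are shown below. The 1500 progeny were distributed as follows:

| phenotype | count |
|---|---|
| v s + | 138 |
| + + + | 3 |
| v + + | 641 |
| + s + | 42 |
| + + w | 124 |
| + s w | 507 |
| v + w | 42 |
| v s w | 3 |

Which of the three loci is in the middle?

The two most frequent reciprocal classes, v + + and + s w, are the parental types, so the F1 was v + + / + s w.
The two rarest classes, + + + and v s w, are the double crossovers. Comparing them with the parentals, only the v allele has switched, so v is the middle locus and the order is w – v – s.

v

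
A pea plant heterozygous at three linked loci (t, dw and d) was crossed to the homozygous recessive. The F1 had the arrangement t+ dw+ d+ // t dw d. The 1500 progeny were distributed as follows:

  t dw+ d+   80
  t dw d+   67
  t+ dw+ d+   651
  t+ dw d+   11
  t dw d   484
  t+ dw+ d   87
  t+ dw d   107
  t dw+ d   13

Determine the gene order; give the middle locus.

dw

The two rarest classes, t+ dw d+ and t dw+ d, are the double crossovers. Comparing them with the parentals, only the dw allele has switched, so dw is the middle locus and the order is t – dw – d.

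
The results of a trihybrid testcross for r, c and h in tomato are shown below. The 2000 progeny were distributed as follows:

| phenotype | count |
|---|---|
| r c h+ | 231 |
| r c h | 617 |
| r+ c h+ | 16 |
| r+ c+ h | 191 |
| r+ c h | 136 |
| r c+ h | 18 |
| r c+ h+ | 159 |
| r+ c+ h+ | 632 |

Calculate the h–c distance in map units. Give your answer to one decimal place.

The two most frequent reciprocal classes, r c h and r+ c+ h+, are the parental types, so the F1 was r c h / r+ c+ h+.
The two rarest classes, r c+ h and r+ c h+, are the double crossovers. Comparing them with the parentals, only the c allele has switched, so c is the middle locus and the order is r – c – h.
Crossovers in the c–h interval produce the single-crossover classes r c h+ and r+ c+ h (231 + 191 = 422) plus the double crossovers (34).
RF(c–h) = (422 + 34) / 2000 = 456/2000 = 0.2280 → 22.8 map units.

22.8 map units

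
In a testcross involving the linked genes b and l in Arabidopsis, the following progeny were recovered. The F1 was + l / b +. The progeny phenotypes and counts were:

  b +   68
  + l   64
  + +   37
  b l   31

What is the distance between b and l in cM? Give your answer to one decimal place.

34.0 cM

The recombinant classes are + + and b l: 37 + 31 = 68.
Recombination frequency = 68/200 = 0.3400 ≈ 34.0%, i.e. 34.0 cM.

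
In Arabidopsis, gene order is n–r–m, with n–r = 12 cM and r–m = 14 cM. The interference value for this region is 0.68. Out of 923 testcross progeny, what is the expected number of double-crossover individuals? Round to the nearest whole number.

Map distances give recombination frequencies of 0.120 and 0.140 for the two intervals.
With interference 0.68 (so coincidence = 0.32), expected double-crossover frequency = 0.120 × 0.140 × 0.32 = 0.00538.
Expected number = 0.00538 × 923 = 4.96 ≈ 5.

5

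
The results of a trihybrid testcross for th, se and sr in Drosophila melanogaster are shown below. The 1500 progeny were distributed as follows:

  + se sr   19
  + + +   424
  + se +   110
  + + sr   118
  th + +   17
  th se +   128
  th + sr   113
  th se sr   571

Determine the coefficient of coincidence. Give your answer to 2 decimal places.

The two most frequent reciprocal classes, th se sr and + + +, are the parental types, so the F1 was th se sr / + + +.
The two rarest classes, + se sr and th + +, are the double crossovers. Comparing them with the parentals, only the th allele has switched, so th is the middle locus and the order is se – th – sr.
se–th: (223 + 36)/1500 = 0.1727; th–sr: (246 + 36)/1500 = 0.1880.
Expected DCO frequency = 0.1727 × 0.1880 ≈ 0.03247; observed = 36/1500 ≈ 0.02400.
Coefficient of coincidence = 0.02400/0.03247 ≈ 0.74.

0.74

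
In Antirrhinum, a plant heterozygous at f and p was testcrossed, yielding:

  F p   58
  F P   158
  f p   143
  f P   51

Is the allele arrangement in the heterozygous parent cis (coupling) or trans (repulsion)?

The two most frequent classes are F P (158) and f p (143); these are the parental (non-recombinant) types.
So the F1 carried F P on one chromosome and f p on the other — the recessive alleles are on the same chromosome (cis / coupling).

cis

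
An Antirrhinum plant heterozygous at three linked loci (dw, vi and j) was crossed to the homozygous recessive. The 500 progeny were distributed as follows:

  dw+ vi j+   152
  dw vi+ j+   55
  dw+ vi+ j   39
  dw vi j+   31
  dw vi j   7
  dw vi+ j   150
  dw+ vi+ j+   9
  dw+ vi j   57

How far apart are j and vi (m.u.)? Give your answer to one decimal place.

25.6 m.u.

The two most frequent reciprocal classes, dw+ vi j+ and dw vi+ j, are the parental types, so the F1 was dw+ vi j+ / dw vi+ j.
The two rarest classes, dw+ vi+ j+ and dw vi j, are the double crossovers. Comparing them with the parentals, only the vi allele has switched, so vi is the middle locus and the order is dw – vi – j.
Crossovers in the vi–j interval produce the single-crossover classes dw+ vi j and dw vi+ j+ (57 + 55 = 112) plus the double crossovers (16).
RF(vi–j) = (112 + 16) / 500 = 128/500 = 0.2560 → 25.6 m.u.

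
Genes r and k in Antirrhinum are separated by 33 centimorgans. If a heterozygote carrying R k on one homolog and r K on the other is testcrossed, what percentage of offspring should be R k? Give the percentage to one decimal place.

33.5%

A map distance of 33 centimorgans corresponds to a recombination frequency of 0.330.
The F1 is R k / r K, so R k is a parental gamete class with expected frequency (1 − r)/2 = 0.670/2 = 0.3350.
That is 0.3350 = 33.5% of the progeny.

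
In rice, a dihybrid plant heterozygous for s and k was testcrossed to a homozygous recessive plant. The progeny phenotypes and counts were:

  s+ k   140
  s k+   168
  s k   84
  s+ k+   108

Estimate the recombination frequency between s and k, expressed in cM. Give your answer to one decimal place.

The two most frequent classes, s+ k (140) and s k+ (168), are the parental types, so the F1 was s+ k / s k+.
The recombinant classes are s+ k+ and s k: 108 + 84 = 192.
Recombination frequency = 192/500 = 0.3840 ≈ 38.4%, i.e. 38.4 cM.

38.4 cM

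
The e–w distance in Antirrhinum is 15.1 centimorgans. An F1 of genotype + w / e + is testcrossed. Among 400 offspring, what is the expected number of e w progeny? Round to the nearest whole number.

A map distance of 15.1 centimorgans corresponds to a recombination frequency of 0.151.
The F1 is + w / e +, so e w is a recombinant gamete class with expected frequency r/2 = 0.151/2 = 0.0755.
Expected number = 0.0755 × 400 = 30.20 ≈ 30.

30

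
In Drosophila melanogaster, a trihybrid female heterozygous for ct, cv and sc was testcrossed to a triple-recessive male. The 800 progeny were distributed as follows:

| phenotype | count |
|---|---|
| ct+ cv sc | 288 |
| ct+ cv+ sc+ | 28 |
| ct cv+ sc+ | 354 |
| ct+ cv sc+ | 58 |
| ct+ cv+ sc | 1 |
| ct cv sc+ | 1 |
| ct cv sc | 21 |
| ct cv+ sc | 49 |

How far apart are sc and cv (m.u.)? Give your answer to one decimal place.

13.6 m.u.

The two most frequent reciprocal classes, ct+ cv sc and ct cv+ sc+, are the parental types, so the F1 was ct+ cv sc / ct cv+ sc+.
The two rarest classes, ct+ cv+ sc and ct cv sc+, are the double crossovers. Comparing them with the parentals, only the cv allele has switched, so cv is the middle locus and the order is ct – cv – sc.
Crossovers in the cv–sc interval produce the single-crossover classes ct+ cv sc+ and ct cv+ sc (58 + 49 = 107) plus the double crossovers (2).
RF(cv–sc) = (107 + 2) / 800 = 109/800 = 0.1363 → 13.6 m.u.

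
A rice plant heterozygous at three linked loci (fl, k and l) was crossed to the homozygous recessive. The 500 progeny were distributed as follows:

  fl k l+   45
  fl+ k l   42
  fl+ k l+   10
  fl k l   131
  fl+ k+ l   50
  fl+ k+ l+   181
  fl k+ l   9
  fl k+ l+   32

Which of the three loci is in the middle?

k

The two most frequent reciprocal classes, fl k l and fl+ k+ l+, are the parental types, so the F1 was fl k l / fl+ k+ l+.
The two rarest classes, fl k+ l and fl+ k l+, are the double crossovers. Comparing them with the parentals, only the k allele has switched, so k is the middle locus and the order is fl – k – l.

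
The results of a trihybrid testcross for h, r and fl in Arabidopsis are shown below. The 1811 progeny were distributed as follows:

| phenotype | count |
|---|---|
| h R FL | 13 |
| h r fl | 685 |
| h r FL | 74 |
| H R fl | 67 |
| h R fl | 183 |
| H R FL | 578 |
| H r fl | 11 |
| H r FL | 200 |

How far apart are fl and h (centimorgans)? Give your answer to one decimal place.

The two most frequent reciprocal classes, h r fl and H R FL, are the parental types, so the F1 was h r fl / H R FL.
The two rarest classes, H r fl and h R FL, are the double crossovers. Comparing them with the parentals, only the h allele has switched, so h is the middle locus and the order is r – h – fl.
Crossovers in the h–fl interval produce the single-crossover classes h r FL and H R fl (74 + 67 = 141) plus the double crossovers (24).
RF(h–fl) = (141 + 24) / 1811 = 165/1811 = 0.0911 → 9.1 centimorgans.

9.1 centimorgans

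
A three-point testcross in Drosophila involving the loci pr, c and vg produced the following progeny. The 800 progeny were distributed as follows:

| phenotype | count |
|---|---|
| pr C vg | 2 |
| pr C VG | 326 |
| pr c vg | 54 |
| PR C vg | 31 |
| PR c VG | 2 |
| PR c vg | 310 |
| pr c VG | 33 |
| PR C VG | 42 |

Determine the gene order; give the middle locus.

The two most frequent reciprocal classes, PR c vg and pr C VG, are the parental types, so the F1 was PR c vg / pr C VG.
The two rarest classes, PR c VG and pr C vg, are the double crossovers. Comparing them with the parentals, only the vg allele has switched, so vg is the middle locus and the order is pr – vg – c.

vg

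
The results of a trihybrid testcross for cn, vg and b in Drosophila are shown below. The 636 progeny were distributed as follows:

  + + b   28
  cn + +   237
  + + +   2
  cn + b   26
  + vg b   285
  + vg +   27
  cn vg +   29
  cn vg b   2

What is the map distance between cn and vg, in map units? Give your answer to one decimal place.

The two most frequent reciprocal classes, + vg b and cn + +, are the parental types, so the F1 was + vg b / cn + +.
The two rarest classes, cn vg b and + + +, are the double crossovers. Comparing them with the parentals, only the cn allele has switched, so cn is the middle locus and the order is vg – cn – b.
Crossovers in the vg–cn interval produce the single-crossover classes + + b and cn vg + (28 + 29 = 57) plus the double crossovers (4).
RF(vg–cn) = (57 + 4) / 636 = 61/636 = 0.0959 → 9.6 map units.

9.6 map units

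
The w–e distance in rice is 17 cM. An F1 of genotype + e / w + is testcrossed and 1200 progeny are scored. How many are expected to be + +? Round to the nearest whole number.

A map distance of 17 cM corresponds to a recombination frequency of 0.170.
The F1 is + e / w +, so + + is a recombinant gamete class with expected frequency r/2 = 0.170/2 = 0.0850.
Expected number = 0.0850 × 1200 = 102.00 ≈ 102.

102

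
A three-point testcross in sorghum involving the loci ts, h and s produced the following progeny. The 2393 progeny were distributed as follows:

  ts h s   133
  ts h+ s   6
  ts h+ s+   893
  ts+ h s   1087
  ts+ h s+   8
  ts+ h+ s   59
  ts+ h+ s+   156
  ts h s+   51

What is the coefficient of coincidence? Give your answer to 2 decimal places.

0.89

The two most frequent reciprocal classes, ts h+ s+ and ts+ h s, are the parental types, so the F1 was ts h+ s+ / ts+ h s.
The two rarest classes, ts h+ s and ts+ h s+, are the double crossovers. Comparing them with the parentals, only the s allele has switched, so s is the middle locus and the order is h – s – ts.
h–s: (110 + 14)/2393 = 0.0518; s–ts: (289 + 14)/2393 = 0.1266.
Expected DCO frequency = 0.0518 × 0.1266 ≈ 0.00656; observed = 14/2393 ≈ 0.00585.
Coefficient of coincidence = 0.00585/0.00656 ≈ 0.89.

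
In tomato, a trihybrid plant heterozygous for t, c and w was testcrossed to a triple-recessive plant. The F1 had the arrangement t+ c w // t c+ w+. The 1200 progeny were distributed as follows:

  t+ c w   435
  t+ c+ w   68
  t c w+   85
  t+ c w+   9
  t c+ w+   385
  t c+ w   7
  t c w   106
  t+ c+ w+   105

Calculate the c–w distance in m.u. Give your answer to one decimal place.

14.1 m.u.

The two rarest classes, t+ c w+ and t c+ w, are the double crossovers. Comparing them with the parentals, only the w allele has switched, so w is the middle locus and the order is c – w – t.
Crossovers in the c–w interval produce the single-crossover classes t+ c+ w and t c w+ (68 + 85 = 153) plus the double crossovers (16).
RF(c–w) = (153 + 16) / 1200 = 169/1200 = 0.1408 → 14.1 m.u.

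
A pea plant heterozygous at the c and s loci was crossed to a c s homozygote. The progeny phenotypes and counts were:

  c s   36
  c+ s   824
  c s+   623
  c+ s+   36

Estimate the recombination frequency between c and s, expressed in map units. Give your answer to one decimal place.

The two most frequent classes, c+ s (824) and c s+ (623), are the parental types, so the F1 was c+ s / c s+.
The recombinant classes are c+ s+ and c s: 36 + 36 = 72.
Recombination frequency = 72/1519 = 0.0474 ≈ 4.7%, i.e. 4.7 map units.

4.7 map units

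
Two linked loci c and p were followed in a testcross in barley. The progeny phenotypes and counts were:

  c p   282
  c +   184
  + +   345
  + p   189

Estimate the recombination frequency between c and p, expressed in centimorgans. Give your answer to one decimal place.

The two most frequent classes, + + (345) and c p (282), are the parental types, so the F1 was + + / c p.
The recombinant classes are + p and c +: 189 + 184 = 373.
Recombination frequency = 373/1000 = 0.3730 ≈ 37.3%, i.e. 37.3 centimorgans.

37.3 centimorgans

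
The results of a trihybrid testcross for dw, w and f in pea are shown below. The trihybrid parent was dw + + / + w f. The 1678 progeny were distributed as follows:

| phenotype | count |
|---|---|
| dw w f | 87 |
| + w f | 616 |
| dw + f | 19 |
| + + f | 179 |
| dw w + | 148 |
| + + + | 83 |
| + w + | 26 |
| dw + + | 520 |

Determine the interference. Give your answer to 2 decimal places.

The two rarest classes, dw + f and + w +, are the double crossovers. Comparing them with the parentals, only the f allele has switched, so f is the middle locus and the order is w – f – dw.
w–f: (327 + 45)/1678 = 0.2217; f–dw: (170 + 45)/1678 = 0.1281.
Expected DCO frequency = 0.2217 × 0.1281 ≈ 0.02840; observed = 45/1678 ≈ 0.02682.
Coefficient of coincidence = 0.02682/0.02840 ≈ 0.94; interference = 1 − 0.94 = 0.06.

0.06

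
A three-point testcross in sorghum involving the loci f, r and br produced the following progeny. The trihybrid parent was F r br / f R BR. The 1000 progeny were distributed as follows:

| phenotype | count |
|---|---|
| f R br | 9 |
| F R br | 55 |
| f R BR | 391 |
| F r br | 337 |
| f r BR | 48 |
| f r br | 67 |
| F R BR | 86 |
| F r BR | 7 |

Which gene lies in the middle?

br

The two rarest classes, F r BR and f R br, are the double crossovers. Comparing them with the parentals, only the br allele has switched, so br is the middle locus and the order is r – br – f.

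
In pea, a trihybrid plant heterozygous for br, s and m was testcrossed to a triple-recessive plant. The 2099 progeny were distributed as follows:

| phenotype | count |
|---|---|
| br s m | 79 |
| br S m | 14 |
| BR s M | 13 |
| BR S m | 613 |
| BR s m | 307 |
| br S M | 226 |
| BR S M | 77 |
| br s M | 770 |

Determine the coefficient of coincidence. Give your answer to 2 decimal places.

The two most frequent reciprocal classes, BR S m and br s M, are the parental types, so the F1 was BR S m / br s M.
The two rarest classes, br S m and BR s M, are the double crossovers. Comparing them with the parentals, only the br allele has switched, so br is the middle locus and the order is m – br – s.
m–br: (156 + 27)/2099 = 0.0872; br–s: (533 + 27)/2099 = 0.2668.
Expected DCO frequency = 0.0872 × 0.2668 ≈ 0.02326; observed = 27/2099 ≈ 0.01286.
Coefficient of coincidence = 0.01286/0.02326 ≈ 0.55.

0.55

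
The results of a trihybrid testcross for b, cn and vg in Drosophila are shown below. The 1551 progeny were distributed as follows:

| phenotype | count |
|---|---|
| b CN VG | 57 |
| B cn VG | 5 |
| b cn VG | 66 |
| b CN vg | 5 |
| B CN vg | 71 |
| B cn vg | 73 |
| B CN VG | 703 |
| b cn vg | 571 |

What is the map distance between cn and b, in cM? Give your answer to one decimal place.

9.0 cM

The two most frequent reciprocal classes, b cn vg and B CN VG, are the parental types, so the F1 was b cn vg / B CN VG.
The two rarest classes, b CN vg and B cn VG, are the double crossovers. Comparing them with the parentals, only the cn allele has switched, so cn is the middle locus and the order is b – cn – vg.
Crossovers in the b–cn interval produce the single-crossover classes B cn vg and b CN VG (73 + 57 = 130) plus the double crossovers (10).
RF(b–cn) = (130 + 10) / 1551 = 140/1551 = 0.0903 → 9.0 cM.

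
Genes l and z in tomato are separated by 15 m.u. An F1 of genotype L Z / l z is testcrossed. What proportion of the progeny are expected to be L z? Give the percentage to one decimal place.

A map distance of 15 m.u. corresponds to a recombination frequency of 0.150.
The F1 is L Z / l z, so L z is a recombinant gamete class with expected frequency r/2 = 0.150/2 = 0.0750.
That is 0.0750 = 7.5% of the progeny.

7.5%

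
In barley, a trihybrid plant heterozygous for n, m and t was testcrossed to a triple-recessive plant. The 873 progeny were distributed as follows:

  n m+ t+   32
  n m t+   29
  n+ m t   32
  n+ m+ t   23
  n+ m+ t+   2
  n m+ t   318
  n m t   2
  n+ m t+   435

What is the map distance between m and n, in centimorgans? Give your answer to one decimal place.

The two most frequent reciprocal classes, n+ m t+ and n m+ t, are the parental types, so the F1 was n+ m t+ / n m+ t.
The two rarest classes, n+ m+ t+ and n m t, are the double crossovers. Comparing them with the parentals, only the m allele has switched, so m is the middle locus and the order is t – m – n.
Crossovers in the m–n interval produce the single-crossover classes n m t+ and n+ m+ t (29 + 23 = 52) plus the double crossovers (4).
RF(m–n) = (52 + 4) / 873 = 56/873 = 0.0641 → 6.4 centimorgans.

6.4 centimorgans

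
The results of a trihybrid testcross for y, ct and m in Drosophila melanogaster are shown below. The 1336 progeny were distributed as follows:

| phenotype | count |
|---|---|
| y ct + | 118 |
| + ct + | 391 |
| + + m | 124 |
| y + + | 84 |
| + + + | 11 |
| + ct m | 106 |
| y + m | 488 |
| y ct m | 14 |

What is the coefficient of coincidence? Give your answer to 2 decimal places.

The two most frequent reciprocal classes, y + m and + ct +, are the parental types, so the F1 was y + m / + ct +.
The two rarest classes, y ct m and + + +, are the double crossovers. Comparing them with the parentals, only the ct allele has switched, so ct is the middle locus and the order is m – ct – y.
m–ct: (190 + 25)/1336 = 0.1609; ct–y: (242 + 25)/1336 = 0.1999.
Expected DCO frequency = 0.1609 × 0.1999 ≈ 0.03216; observed = 25/1336 ≈ 0.01871.
Coefficient of coincidence = 0.01871/0.03216 ≈ 0.58.

0.58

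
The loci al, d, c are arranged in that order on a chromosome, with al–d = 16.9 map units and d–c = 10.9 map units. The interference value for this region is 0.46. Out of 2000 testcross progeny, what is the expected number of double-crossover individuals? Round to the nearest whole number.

Map distances give recombination frequencies of 0.169 and 0.109 for the two intervals.
With interference 0.46 (so coincidence = 0.54), expected double-crossover frequency = 0.169 × 0.109 × 0.54 = 0.00995.
Expected number = 0.00995 × 2000 = 19.89 ≈ 20.

20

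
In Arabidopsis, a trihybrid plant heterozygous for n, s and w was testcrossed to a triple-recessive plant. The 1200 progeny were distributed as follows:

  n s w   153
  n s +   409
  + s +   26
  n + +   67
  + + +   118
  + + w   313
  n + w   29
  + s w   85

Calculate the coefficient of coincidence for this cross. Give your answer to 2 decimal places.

0.98

The two most frequent reciprocal classes, n s + and + + w, are the parental types, so the F1 was n s + / + + w.
The two rarest classes, + s + and n + w, are the double crossovers. Comparing them with the parentals, only the n allele has switched, so n is the middle locus and the order is w – n – s.
w–n: (271 + 55)/1200 = 0.2717; n–s: (152 + 55)/1200 = 0.1725.
Expected DCO frequency = 0.2717 × 0.1725 ≈ 0.04687; observed = 55/1200 ≈ 0.04583.
Coefficient of coincidence = 0.04583/0.04687 ≈ 0.98.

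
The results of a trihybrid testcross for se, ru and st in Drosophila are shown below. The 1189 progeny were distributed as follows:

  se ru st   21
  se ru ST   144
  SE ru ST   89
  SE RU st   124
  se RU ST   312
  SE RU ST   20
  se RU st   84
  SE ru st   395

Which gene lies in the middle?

se

The two most frequent reciprocal classes, se RU ST and SE ru st, are the parental types, so the F1 was se RU ST / SE ru st.
The two rarest classes, SE RU ST and se ru st, are the double crossovers. Comparing them with the parentals, only the se allele has switched, so se is the middle locus and the order is ru – se – st.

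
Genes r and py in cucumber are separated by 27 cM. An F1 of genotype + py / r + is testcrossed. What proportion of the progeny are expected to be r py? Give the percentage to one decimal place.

13.5%

A map distance of 27 cM corresponds to a recombination frequency of 0.270.
The F1 is + py / r +, so r py is a recombinant gamete class with expected frequency r/2 = 0.270/2 = 0.1350.
That is 0.1350 = 13.5% of the progeny.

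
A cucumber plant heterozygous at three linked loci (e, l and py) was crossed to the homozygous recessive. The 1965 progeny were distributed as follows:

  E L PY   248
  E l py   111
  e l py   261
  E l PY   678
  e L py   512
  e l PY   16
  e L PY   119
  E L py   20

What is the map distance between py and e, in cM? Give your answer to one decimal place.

13.5 cM

The two most frequent reciprocal classes, E l PY and e L py, are the parental types, so the F1 was E l PY / e L py.
The two rarest classes, e l PY and E L py, are the double crossovers. Comparing them with the parentals, only the e allele has switched, so e is the middle locus and the order is py – e – l.
Crossovers in the py–e interval produce the single-crossover classes E l py and e L PY (111 + 119 = 230) plus the double crossovers (36).
RF(py–e) = (230 + 36) / 1965 = 266/1965 = 0.1354 → 13.5 cM.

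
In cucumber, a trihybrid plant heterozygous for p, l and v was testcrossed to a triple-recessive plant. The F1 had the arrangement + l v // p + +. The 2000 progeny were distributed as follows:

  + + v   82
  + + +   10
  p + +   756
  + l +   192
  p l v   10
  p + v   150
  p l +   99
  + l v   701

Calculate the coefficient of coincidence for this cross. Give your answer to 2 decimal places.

The two rarest classes, p l v and + + +, are the double crossovers. Comparing them with the parentals, only the p allele has switched, so p is the middle locus and the order is l – p – v.
l–p: (181 + 20)/2000 = 0.1005; p–v: (342 + 20)/2000 = 0.1810.
Expected DCO frequency = 0.1005 × 0.1810 ≈ 0.01819; observed = 20/2000 ≈ 0.01000.
Coefficient of coincidence = 0.01000/0.01819 ≈ 0.55.

0.55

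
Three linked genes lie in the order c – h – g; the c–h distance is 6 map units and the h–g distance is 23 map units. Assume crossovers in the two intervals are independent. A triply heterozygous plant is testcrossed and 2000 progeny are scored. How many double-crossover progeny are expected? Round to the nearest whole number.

28

Map distances give recombination frequencies of 0.060 and 0.230 for the two intervals.
With no interference, expected double-crossover frequency = 0.060 × 0.230 = 0.01380.
Expected number = 0.01380 × 2000 = 27.60 ≈ 28.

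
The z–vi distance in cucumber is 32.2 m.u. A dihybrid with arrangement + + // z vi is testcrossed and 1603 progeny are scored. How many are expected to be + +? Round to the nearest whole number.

543

A map distance of 32.2 m.u. corresponds to a recombination frequency of 0.322.
The F1 is + + / z vi, so + + is a parental gamete class with expected frequency (1 − r)/2 = 0.678/2 = 0.3390.
Expected number = 0.3390 × 1603 = 543.42 ≈ 543.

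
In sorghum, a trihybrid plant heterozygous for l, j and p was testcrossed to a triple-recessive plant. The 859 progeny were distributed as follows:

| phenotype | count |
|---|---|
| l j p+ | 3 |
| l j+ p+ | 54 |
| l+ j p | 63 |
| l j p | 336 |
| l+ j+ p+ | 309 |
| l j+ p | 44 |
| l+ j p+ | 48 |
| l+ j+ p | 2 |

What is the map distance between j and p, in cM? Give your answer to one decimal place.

11.3 cM

The two most frequent reciprocal classes, l j p and l+ j+ p+, are the parental types, so the F1 was l j p / l+ j+ p+.
The two rarest classes, l j p+ and l+ j+ p, are the double crossovers. Comparing them with the parentals, only the p allele has switched, so p is the middle locus and the order is l – p – j.
Crossovers in the p–j interval produce the single-crossover classes l j+ p and l+ j p+ (44 + 48 = 92) plus the double crossovers (5).
RF(p–j) = (92 + 5) / 859 = 97/859 = 0.1129 → 11.3 cM.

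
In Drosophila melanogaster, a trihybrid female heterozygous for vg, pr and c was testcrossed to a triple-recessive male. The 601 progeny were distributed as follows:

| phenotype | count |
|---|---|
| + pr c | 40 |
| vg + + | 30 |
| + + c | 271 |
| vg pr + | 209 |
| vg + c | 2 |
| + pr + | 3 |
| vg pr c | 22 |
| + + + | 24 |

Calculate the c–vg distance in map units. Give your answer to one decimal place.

8.5 map units

The two most frequent reciprocal classes, + + c and vg pr +, are the parental types, so the F1 was + + c / vg pr +.
The two rarest classes, vg + c and + pr +, are the double crossovers. Comparing them with the parentals, only the vg allele has switched, so vg is the middle locus and the order is pr – vg – c.
Crossovers in the vg–c interval produce the single-crossover classes + + + and vg pr c (24 + 22 = 46) plus the double crossovers (5).
RF(vg–c) = (46 + 5) / 601 = 51/601 = 0.0849 → 8.5 map units.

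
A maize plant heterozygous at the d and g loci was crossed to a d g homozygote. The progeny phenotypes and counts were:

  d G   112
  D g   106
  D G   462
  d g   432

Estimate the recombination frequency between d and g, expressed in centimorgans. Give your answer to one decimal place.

The two most frequent classes, D G (462) and d g (432), are the parental types, so the F1 was D G / d g.
The recombinant classes are D g and d G: 106 + 112 = 218.
Recombination frequency = 218/1112 = 0.1960 ≈ 19.6%, i.e. 19.6 centimorgans.

19.6 centimorgans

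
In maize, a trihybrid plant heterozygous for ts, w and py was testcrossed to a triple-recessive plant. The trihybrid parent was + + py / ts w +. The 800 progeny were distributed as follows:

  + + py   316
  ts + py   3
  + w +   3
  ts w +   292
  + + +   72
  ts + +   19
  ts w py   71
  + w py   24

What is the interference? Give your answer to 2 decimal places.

0.34

The two rarest classes, ts + py and + w +, are the double crossovers. Comparing them with the parentals, only the ts allele has switched, so ts is the middle locus and the order is py – ts – w.
py–ts: (143 + 6)/800 = 0.1862; ts–w: (43 + 6)/800 = 0.0612.
Expected DCO frequency = 0.1862 × 0.0612 ≈ 0.01140; observed = 6/800 ≈ 0.00750.
Coefficient of coincidence = 0.00750/0.01140 ≈ 0.66; interference = 1 − 0.66 = 0.34.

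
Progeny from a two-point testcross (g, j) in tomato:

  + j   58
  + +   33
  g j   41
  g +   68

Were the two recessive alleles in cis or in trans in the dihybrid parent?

trans

The two most frequent classes are + j (58) and g + (68); these are the parental (non-recombinant) types.
So the F1 carried + j on one chromosome and g + on the other — the recessive alleles are on opposite chromosomes (trans / repulsion).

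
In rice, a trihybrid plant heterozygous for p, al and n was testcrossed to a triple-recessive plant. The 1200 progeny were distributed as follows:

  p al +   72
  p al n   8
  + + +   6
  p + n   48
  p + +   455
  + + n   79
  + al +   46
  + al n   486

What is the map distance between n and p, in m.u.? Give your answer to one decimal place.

The two most frequent reciprocal classes, p + + and + al n, are the parental types, so the F1 was p + + / + al n.
The two rarest classes, + + + and p al n, are the double crossovers. Comparing them with the parentals, only the p allele has switched, so p is the middle locus and the order is al – p – n.
Crossovers in the p–n interval produce the single-crossover classes p + n and + al + (48 + 46 = 94) plus the double crossovers (14).
RF(p–n) = (94 + 14) / 1200 = 108/1200 = 0.0900 → 9.0 m.u.

9.0 m.u.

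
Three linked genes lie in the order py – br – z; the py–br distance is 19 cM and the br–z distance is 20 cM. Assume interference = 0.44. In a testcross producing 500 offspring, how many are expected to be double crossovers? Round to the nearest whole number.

11

Map distances give recombination frequencies of 0.190 and 0.200 for the two intervals.
With interference 0.44 (so coincidence = 0.56), expected double-crossover frequency = 0.190 × 0.200 × 0.56 = 0.02128.
Expected number = 0.02128 × 500 = 10.64 ≈ 11.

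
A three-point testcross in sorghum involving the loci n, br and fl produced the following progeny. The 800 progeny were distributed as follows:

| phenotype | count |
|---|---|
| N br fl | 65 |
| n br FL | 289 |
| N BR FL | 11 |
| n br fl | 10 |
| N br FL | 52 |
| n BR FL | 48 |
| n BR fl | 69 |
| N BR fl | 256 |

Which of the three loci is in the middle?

The two most frequent reciprocal classes, n br FL and N BR fl, are the parental types, so the F1 was n br FL / N BR fl.
The two rarest classes, n br fl and N BR FL, are the double crossovers. Comparing them with the parentals, only the fl allele has switched, so fl is the middle locus and the order is n – fl – br.

fl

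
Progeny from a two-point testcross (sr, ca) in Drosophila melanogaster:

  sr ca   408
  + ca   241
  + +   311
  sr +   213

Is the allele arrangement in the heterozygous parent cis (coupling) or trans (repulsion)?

The two most frequent classes are + + (311) and sr ca (408); these are the parental (non-recombinant) types.
So the F1 carried + + on one chromosome and sr ca on the other — the recessive alleles are on the same chromosome (cis / coupling).

cis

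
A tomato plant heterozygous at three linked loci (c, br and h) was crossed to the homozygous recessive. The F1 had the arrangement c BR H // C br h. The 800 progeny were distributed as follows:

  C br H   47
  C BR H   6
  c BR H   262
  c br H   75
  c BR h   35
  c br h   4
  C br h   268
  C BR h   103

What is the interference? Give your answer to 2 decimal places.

The two rarest classes, C BR H and c br h, are the double crossovers. Comparing them with the parentals, only the c allele has switched, so c is the middle locus and the order is h – c – br.
h–c: (82 + 10)/800 = 0.1150; c–br: (178 + 10)/800 = 0.2350.
Expected DCO frequency = 0.1150 × 0.2350 ≈ 0.02703; observed = 10/800 ≈ 0.01250.
Coefficient of coincidence = 0.01250/0.02703 ≈ 0.46; interference = 1 − 0.46 = 0.54.

0.54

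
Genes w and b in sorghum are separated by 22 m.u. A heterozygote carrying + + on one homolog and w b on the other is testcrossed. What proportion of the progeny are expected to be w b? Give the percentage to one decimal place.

39.0%

A map distance of 22 m.u. corresponds to a recombination frequency of 0.220.
The F1 is + + / w b, so w b is a parental gamete class with expected frequency (1 − r)/2 = 0.780/2 = 0.3900.
That is 0.3900 = 39.0% of the progeny.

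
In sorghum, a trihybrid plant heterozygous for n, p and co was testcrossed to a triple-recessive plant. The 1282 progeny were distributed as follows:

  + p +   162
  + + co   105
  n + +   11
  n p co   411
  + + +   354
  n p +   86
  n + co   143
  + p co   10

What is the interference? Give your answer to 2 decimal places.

0.61

The two most frequent reciprocal classes, n p co and + + +, are the parental types, so the F1 was n p co / + + +.
The two rarest classes, + p co and n + +, are the double crossovers. Comparing them with the parentals, only the n allele has switched, so n is the middle locus and the order is co – n – p.
co–n: (191 + 21)/1282 = 0.1654; n–p: (305 + 21)/1282 = 0.2543.
Expected DCO frequency = 0.1654 × 0.2543 ≈ 0.04206; observed = 21/1282 ≈ 0.01638.
Coefficient of coincidence = 0.01638/0.04206 ≈ 0.39; interference = 1 − 0.39 = 0.61.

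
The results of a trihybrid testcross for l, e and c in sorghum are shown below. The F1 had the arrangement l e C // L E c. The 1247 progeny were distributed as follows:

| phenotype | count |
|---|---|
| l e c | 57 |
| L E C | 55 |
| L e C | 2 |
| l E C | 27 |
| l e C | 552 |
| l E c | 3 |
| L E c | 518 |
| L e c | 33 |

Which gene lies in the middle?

l

The two rarest classes, L e C and l E c, are the double crossovers. Comparing them with the parentals, only the l allele has switched, so l is the middle locus and the order is c – l – e.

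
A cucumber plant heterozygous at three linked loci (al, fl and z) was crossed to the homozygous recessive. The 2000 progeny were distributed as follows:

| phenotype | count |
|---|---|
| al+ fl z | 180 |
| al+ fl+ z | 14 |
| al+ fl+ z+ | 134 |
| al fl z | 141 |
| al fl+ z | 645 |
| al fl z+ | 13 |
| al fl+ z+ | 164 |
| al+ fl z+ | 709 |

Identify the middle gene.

The two most frequent reciprocal classes, al fl+ z and al+ fl z+, are the parental types, so the F1 was al fl+ z / al+ fl z+.
The two rarest classes, al+ fl+ z and al fl z+, are the double crossovers. Comparing them with the parentals, only the al allele has switched, so al is the middle locus and the order is fl – al – z.

al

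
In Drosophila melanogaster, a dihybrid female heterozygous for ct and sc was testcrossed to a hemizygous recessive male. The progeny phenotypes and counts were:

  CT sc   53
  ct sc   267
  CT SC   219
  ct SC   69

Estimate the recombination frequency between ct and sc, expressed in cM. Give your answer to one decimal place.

20.1 cM

The two most frequent classes, CT SC (219) and ct sc (267), are the parental types, so the F1 was CT SC / ct sc.
The recombinant classes are CT sc and ct SC: 53 + 69 = 122.
Recombination frequency = 122/608 = 0.2007 ≈ 20.1%, i.e. 20.1 cM.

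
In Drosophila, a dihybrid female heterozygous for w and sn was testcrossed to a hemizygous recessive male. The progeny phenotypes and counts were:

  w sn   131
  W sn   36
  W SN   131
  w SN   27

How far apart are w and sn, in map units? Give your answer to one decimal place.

The two most frequent classes, W SN (131) and w sn (131), are the parental types, so the F1 was W SN / w sn.
The recombinant classes are W sn and w SN: 36 + 27 = 63.
Recombination frequency = 63/325 = 0.1938 ≈ 19.4%, i.e. 19.4 map units.

19.4 map units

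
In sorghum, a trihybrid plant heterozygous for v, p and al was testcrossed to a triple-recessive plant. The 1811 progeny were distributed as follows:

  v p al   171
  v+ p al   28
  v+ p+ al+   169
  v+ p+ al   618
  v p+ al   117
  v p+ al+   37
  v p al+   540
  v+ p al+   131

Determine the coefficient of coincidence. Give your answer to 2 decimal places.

0.93

The two most frequent reciprocal classes, v+ p+ al and v p al+, are the parental types, so the F1 was v+ p+ al / v p al+.
The two rarest classes, v+ p al and v p+ al+, are the double crossovers. Comparing them with the parentals, only the p allele has switched, so p is the middle locus and the order is v – p – al.
v–p: (248 + 65)/1811 = 0.1728; p–al: (340 + 65)/1811 = 0.2236.
Expected DCO frequency = 0.1728 × 0.2236 ≈ 0.03864; observed = 65/1811 ≈ 0.03589.
Coefficient of coincidence = 0.03589/0.03864 ≈ 0.93.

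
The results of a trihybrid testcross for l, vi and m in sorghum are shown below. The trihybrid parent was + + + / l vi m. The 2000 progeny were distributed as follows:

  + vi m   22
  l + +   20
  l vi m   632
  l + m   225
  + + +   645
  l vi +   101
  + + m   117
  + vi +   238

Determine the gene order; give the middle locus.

l

The two rarest classes, l + + and + vi m, are the double crossovers. Comparing them with the parentals, only the l allele has switched, so l is the middle locus and the order is m – l – vi.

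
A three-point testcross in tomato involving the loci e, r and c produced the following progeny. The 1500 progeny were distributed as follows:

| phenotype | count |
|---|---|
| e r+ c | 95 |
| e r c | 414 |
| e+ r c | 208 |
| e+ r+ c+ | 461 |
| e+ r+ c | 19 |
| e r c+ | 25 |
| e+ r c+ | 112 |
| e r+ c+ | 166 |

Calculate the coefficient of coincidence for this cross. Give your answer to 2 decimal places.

The two most frequent reciprocal classes, e+ r+ c+ and e r c, are the parental types, so the F1 was e+ r+ c+ / e r c.
The two rarest classes, e+ r+ c and e r c+, are the double crossovers. Comparing them with the parentals, only the c allele has switched, so c is the middle locus and the order is r – c – e.
r–c: (207 + 44)/1500 = 0.1673; c–e: (374 + 44)/1500 = 0.2787.
Expected DCO frequency = 0.1673 × 0.2787 ≈ 0.04663; observed = 44/1500 ≈ 0.02933.
Coefficient of coincidence = 0.02933/0.04663 ≈ 0.63.

0.63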